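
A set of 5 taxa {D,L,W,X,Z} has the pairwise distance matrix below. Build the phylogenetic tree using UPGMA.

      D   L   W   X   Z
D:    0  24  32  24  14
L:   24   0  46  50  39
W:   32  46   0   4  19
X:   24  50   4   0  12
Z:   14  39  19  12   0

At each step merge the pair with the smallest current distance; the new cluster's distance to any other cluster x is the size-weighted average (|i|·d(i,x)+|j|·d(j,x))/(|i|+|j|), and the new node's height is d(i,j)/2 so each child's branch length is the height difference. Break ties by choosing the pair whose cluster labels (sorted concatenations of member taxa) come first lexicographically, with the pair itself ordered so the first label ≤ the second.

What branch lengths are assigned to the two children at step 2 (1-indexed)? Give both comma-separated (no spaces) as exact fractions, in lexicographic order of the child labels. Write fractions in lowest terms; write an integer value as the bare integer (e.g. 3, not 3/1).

step 1: merge (W,X) at d=4; branch lengths W→2, X→2; new cluster WX
  updated: d(D,WX)=28, d(L,WX)=48, d(WX,Z)=31/2
step 2: merge (D,Z) at d=14; branch lengths D→7, Z→7; new cluster DZ
  updated: d(DZ,L)=63/2, d(DZ,WX)=87/4
step 3: merge (DZ,WX) at d=87/4; branch lengths DZ→31/8, WX→71/8; new cluster DWXZ
  updated: d(DWXZ,L)=159/4
step 4: merge (DWXZ,L) at d=159/4; branch lengths DWXZ→9, L→159/8; new cluster DLWXZ
final tree: (((D:7,Z:7):31/8,(W:2,X:2):71/8):9,L:159/8)
total length: 477/8

7,7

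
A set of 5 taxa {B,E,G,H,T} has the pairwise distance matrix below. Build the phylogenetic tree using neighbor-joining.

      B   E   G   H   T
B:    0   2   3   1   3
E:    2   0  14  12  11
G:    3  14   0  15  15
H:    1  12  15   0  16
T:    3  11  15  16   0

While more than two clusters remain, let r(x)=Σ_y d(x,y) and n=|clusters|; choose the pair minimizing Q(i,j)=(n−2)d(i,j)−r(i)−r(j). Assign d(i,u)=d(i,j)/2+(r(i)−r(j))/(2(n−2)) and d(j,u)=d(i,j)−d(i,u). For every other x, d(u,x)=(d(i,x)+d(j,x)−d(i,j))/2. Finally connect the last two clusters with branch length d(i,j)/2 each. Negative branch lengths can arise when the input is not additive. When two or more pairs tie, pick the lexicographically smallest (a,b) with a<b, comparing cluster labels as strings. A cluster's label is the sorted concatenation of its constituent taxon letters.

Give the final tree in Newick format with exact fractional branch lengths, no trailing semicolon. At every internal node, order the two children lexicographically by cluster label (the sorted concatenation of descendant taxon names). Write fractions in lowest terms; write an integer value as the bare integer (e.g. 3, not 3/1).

(((B:-43/8,H:51/8):7/8,(E:9/2,T:13/2):11/8):61/16,G:61/16)

1. join E+T (d=11, Q=-51) ⇒ ET; edges |E|=9/2, |T|=13/2
  updated: d(B,ET)=-3, d(ET,G)=9, d(ET,H)=17/2
2. join B+H (d=1, Q=-47/2) ⇒ BH; edges |B|=-43/8, |H|=51/8
  updated: d(BH,ET)=9/4, d(BH,G)=17/2
3. join BH+ET (d=9/4, Q=-79/4) ⇒ BEHT; edges |BH|=7/8, |ET|=11/8
  updated: d(BEHT,G)=61/8
4. join BEHT+G (d=61/8) ⇒ BEGHT; edges |BEHT|=61/16, |G|=61/16
final tree: (((B:-43/8,H:51/8):7/8,(E:9/2,T:13/2):11/8):61/16,G:61/16)
total length: 175/8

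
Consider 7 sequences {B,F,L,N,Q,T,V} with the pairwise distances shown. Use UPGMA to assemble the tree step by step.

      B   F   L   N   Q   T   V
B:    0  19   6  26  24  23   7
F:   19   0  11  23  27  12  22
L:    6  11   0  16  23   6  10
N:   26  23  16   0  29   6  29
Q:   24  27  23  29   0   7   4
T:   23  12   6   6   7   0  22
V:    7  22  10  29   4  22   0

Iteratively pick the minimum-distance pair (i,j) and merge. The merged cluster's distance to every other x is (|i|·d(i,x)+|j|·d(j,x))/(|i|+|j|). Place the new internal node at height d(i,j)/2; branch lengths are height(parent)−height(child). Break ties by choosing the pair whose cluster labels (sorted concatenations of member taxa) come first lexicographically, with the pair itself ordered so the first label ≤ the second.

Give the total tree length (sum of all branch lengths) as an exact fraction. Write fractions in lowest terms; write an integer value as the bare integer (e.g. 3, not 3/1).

iteration 1: select Q,V (d=4); attach at lengths (2, 2); label the merged cluster QV
  updated: d(B,QV)=31/2, d(F,QV)=49/2, d(L,QV)=33/2, d(N,QV)=29, d(QV,T)=29/2
iteration 2: select B,L (d=6); attach at lengths (3, 3); label the merged cluster BL
  updated: d(BL,F)=15, d(BL,N)=21, d(BL,QV)=16, d(BL,T)=29/2
iteration 3: select N,T (d=6); attach at lengths (3, 3); label the merged cluster NT
  updated: d(BL,NT)=71/4, d(F,NT)=35/2, d(NT,QV)=87/4
iteration 4: select BL,F (d=15); attach at lengths (9/2, 15/2); label the merged cluster BFL
  updated: d(BFL,NT)=53/3, d(BFL,QV)=113/6
iteration 5: select BFL,NT (d=53/3); attach at lengths (4/3, 35/6); label the merged cluster BFLNT
  updated: d(BFLNT,QV)=20
iteration 6: select BFLNT,QV (d=20); attach at lengths (7/6, 8); label the merged cluster BFLNQTV
final tree: ((((B:3,L:3):9/2,F:15/2):4/3,(N:3,T:3):35/6):7/6,(Q:2,V:2):8)
total length: 133/3

133/3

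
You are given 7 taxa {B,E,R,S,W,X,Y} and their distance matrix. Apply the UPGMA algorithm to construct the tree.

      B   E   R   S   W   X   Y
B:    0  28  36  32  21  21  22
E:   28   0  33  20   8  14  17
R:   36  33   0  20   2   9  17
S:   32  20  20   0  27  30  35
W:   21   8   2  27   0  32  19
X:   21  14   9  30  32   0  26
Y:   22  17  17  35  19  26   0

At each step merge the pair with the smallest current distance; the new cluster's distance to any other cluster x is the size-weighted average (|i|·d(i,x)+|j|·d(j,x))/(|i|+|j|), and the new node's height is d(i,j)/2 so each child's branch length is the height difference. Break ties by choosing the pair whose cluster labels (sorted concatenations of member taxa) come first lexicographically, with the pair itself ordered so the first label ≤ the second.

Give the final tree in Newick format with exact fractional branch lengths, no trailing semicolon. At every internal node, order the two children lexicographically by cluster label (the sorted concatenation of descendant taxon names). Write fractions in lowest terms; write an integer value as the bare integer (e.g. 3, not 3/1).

((B:64/5,((E:7,X:7):41/12,((R:1,W:1):8,Y:9):17/12):143/60):13/15,S:41/3)

iteration 1: select R,W (d=2); attach at lengths (1, 1); label the merged cluster RW
  updated: d(B,RW)=57/2, d(E,RW)=41/2, d(RW,S)=47/2, d(RW,X)=41/2, d(RW,Y)=18
iteration 2: select E,X (d=14); attach at lengths (7, 7); label the merged cluster EX
  updated: d(B,EX)=49/2, d(EX,RW)=41/2, d(EX,S)=25, d(EX,Y)=43/2
iteration 3: select RW,Y (d=18); attach at lengths (8, 9); label the merged cluster RWY
  updated: d(B,RWY)=79/3, d(EX,RWY)=125/6, d(RWY,S)=82/3
iteration 4: select EX,RWY (d=125/6); attach at lengths (41/12, 17/12); label the merged cluster ERWXY
  updated: d(B,ERWXY)=128/5, d(ERWXY,S)=132/5
iteration 5: select B,ERWXY (d=128/5); attach at lengths (64/5, 143/60); label the merged cluster BERWXY
  updated: d(BERWXY,S)=82/3
iteration 6: select BERWXY,S (d=82/3); attach at lengths (13/15, 41/3); label the merged cluster BERSWXY
final tree: ((B:64/5,((E:7,X:7):41/12,((R:1,W:1):8,Y:9):17/12):143/60):13/15,S:41/3)
total length: 1351/20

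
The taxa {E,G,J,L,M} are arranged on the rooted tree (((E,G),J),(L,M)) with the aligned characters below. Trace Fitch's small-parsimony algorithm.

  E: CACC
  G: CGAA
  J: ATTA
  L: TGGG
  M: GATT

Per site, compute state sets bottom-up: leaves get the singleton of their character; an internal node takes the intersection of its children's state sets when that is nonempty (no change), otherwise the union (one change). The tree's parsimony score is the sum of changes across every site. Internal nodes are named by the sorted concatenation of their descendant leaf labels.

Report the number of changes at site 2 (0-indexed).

3

site 0, node EG: E={C} ∩ G={C} → {C} (+0)
site 0, node EGJ: EG={C} ∪ J={A} → {A,C} (+1)
site 0, node LM: L={T} ∪ M={G} → {G,T} (+1)
site 0, node EGJLM: EGJ={A,C} ∪ LM={G,T} → {A,C,G,T} (+1)
site 1, node EG: E={A} ∪ G={G} → {A,G} (+1)
site 1, node EGJ: EG={A,G} ∪ J={T} → {A,G,T} (+1)
site 1, node LM: L={G} ∪ M={A} → {A,G} (+1)
site 1, node EGJLM: EGJ={A,G,T} ∩ LM={A,G} → {A,G} (+0)
site 2, node EG: E={C} ∪ G={A} → {A,C} (+1)
site 2, node EGJ: EG={A,C} ∪ J={T} → {A,C,T} (+1)
site 2, node LM: L={G} ∪ M={T} → {G,T} (+1)
site 2, node EGJLM: EGJ={A,C,T} ∩ LM={G,T} → {T} (+0)
site 3, node EG: E={C} ∪ G={A} → {A,C} (+1)
site 3, node EGJ: EG={A,C} ∩ J={A} → {A} (+0)
site 3, node LM: L={G} ∪ M={T} → {G,T} (+1)
site 3, node EGJLM: EGJ={A} ∪ LM={G,T} → {A,G,T} (+1)
per-site changes: [3, 3, 3, 3]; total = 12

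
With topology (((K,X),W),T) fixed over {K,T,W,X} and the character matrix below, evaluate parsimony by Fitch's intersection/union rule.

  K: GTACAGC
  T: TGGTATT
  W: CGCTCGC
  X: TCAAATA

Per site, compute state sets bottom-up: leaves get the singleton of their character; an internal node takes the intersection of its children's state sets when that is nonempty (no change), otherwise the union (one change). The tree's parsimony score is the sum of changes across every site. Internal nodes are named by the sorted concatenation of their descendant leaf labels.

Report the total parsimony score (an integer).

[col 0] KX: children K:{G}, X:{T} ∪→ {G,T}; cost 1
[col 0] KWX: children KX:{G,T}, W:{C} ∪→ {C,G,T}; cost 1
[col 0] KTWX: children KWX:{C,G,T}, T:{T} ∩→ {T}; cost 0
[col 1] KX: children K:{T}, X:{C} ∪→ {C,T}; cost 1
[col 1] KWX: children KX:{C,T}, W:{G} ∪→ {C,G,T}; cost 1
[col 1] KTWX: children KWX:{C,G,T}, T:{G} ∩→ {G}; cost 0
[col 2] KX: children K:{A}, X:{A} ∩→ {A}; cost 0
[col 2] KWX: children KX:{A}, W:{C} ∪→ {A,C}; cost 1
[col 2] KTWX: children KWX:{A,C}, T:{G} ∪→ {A,C,G}; cost 1
[col 3] KX: children K:{C}, X:{A} ∪→ {A,C}; cost 1
[col 3] KWX: children KX:{A,C}, W:{T} ∪→ {A,C,T}; cost 1
[col 3] KTWX: children KWX:{A,C,T}, T:{T} ∩→ {T}; cost 0
[col 4] KX: children K:{A}, X:{A} ∩→ {A}; cost 0
[col 4] KWX: children KX:{A}, W:{C} ∪→ {A,C}; cost 1
[col 4] KTWX: children KWX:{A,C}, T:{A} ∩→ {A}; cost 0
[col 5] KX: children K:{G}, X:{T} ∪→ {G,T}; cost 1
[col 5] KWX: children KX:{G,T}, W:{G} ∩→ {G}; cost 0
[col 5] KTWX: children KWX:{G}, T:{T} ∪→ {G,T}; cost 1
[col 6] KX: children K:{C}, X:{A} ∪→ {A,C}; cost 1
[col 6] KWX: children KX:{A,C}, W:{C} ∩→ {C}; cost 0
[col 6] KTWX: children KWX:{C}, T:{T} ∪→ {C,T}; cost 1
per-site changes: [2, 2, 2, 2, 1, 2, 2]; total = 13

13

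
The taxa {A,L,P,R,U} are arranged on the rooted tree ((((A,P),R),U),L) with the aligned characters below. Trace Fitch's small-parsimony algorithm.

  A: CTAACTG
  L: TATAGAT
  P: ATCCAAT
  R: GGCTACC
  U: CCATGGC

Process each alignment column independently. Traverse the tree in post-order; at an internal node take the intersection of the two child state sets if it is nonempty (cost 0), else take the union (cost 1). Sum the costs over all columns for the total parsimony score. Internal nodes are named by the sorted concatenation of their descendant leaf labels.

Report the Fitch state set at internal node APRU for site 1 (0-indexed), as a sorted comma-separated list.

C,G,T

[col 0] AP: children A:{C}, P:{A} ∪→ {A,C}; cost 1
[col 0] APR: children AP:{A,C}, R:{G} ∪→ {A,C,G}; cost 1
[col 0] APRU: children APR:{A,C,G}, U:{C} ∩→ {C}; cost 0
[col 0] ALPRU: children APRU:{C}, L:{T} ∪→ {C,T}; cost 1
[col 1] AP: children A:{T}, P:{T} ∩→ {T}; cost 0
[col 1] APR: children AP:{T}, R:{G} ∪→ {G,T}; cost 1
[col 1] APRU: children APR:{G,T}, U:{C} ∪→ {C,G,T}; cost 1
[col 1] ALPRU: children APRU:{C,G,T}, L:{A} ∪→ {A,C,G,T}; cost 1
[col 2] AP: children A:{A}, P:{C} ∪→ {A,C}; cost 1
[col 2] APR: children AP:{A,C}, R:{C} ∩→ {C}; cost 0
[col 2] APRU: children APR:{C}, U:{A} ∪→ {A,C}; cost 1
[col 2] ALPRU: children APRU:{A,C}, L:{T} ∪→ {A,C,T}; cost 1
[col 3] AP: children A:{A}, P:{C} ∪→ {A,C}; cost 1
[col 3] APR: children AP:{A,C}, R:{T} ∪→ {A,C,T}; cost 1
[col 3] APRU: children APR:{A,C,T}, U:{T} ∩→ {T}; cost 0
[col 3] ALPRU: children APRU:{T}, L:{A} ∪→ {A,T}; cost 1
[col 4] AP: children A:{C}, P:{A} ∪→ {A,C}; cost 1
[col 4] APR: children AP:{A,C}, R:{A} ∩→ {A}; cost 0
[col 4] APRU: children APR:{A}, U:{G} ∪→ {A,G}; cost 1
[col 4] ALPRU: children APRU:{A,G}, L:{G} ∩→ {G}; cost 0
[col 5] AP: children A:{T}, P:{A} ∪→ {A,T}; cost 1
[col 5] APR: children AP:{A,T}, R:{C} ∪→ {A,C,T}; cost 1
[col 5] APRU: children APR:{A,C,T}, U:{G} ∪→ {A,C,G,T}; cost 1
[col 5] ALPRU: children APRU:{A,C,G,T}, L:{A} ∩→ {A}; cost 0
[col 6] AP: children A:{G}, P:{T} ∪→ {G,T}; cost 1
[col 6] APR: children AP:{G,T}, R:{C} ∪→ {C,G,T}; cost 1
[col 6] APRU: children APR:{C,G,T}, U:{C} ∩→ {C}; cost 0
[col 6] ALPRU: children APRU:{C}, L:{T} ∪→ {C,T}; cost 1
per-site changes: [3, 3, 3, 3, 2, 3, 3]; total = 20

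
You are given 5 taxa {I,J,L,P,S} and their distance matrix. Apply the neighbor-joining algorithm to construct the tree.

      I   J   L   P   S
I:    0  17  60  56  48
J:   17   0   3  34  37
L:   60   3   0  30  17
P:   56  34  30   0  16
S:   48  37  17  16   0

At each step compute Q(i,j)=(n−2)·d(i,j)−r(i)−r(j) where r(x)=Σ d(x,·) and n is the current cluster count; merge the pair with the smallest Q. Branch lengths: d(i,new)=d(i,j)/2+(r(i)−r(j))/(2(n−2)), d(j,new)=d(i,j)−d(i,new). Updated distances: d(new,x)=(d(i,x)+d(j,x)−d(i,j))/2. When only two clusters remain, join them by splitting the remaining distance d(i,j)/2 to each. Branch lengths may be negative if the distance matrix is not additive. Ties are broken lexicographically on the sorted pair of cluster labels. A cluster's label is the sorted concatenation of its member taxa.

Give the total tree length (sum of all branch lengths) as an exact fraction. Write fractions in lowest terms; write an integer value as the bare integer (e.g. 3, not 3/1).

527/8

1. join I+J (d=17, Q=-221) ⇒ IJ; edges |I|=47/2, |J|=-13/2
  updated: d(IJ,L)=23, d(IJ,P)=73/2, d(IJ,S)=34
2. join IJ+L (d=23, Q=-235/2) ⇒ IJL; edges |IJ|=139/8, |L|=45/8
  updated: d(IJL,P)=87/4, d(IJL,S)=14
3. join IJL+P (d=87/4, Q=-207/4) ⇒ IJLP; edges |IJL|=79/8, |P|=95/8
  updated: d(IJLP,S)=33/8
4. join IJLP+S (d=33/8) ⇒ IJLPS; edges |IJLP|=33/16, |S|=33/16
final tree: ((((I:47/2,J:-13/2):139/8,L:45/8):79/8,P:95/8):33/16,S:33/16)
total length: 527/8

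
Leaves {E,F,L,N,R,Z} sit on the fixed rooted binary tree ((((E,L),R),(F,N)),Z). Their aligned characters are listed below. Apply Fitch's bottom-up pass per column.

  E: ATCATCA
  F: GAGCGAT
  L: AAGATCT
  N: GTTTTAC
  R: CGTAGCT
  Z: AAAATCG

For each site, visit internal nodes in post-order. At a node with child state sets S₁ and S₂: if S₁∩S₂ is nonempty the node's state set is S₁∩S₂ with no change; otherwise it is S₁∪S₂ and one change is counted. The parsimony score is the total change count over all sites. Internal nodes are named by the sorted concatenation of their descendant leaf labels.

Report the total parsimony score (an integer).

[col 0] EL: children E:{A}, L:{A} ∩→ {A}; cost 0
[col 0] ELR: children EL:{A}, R:{C} ∪→ {A,C}; cost 1
[col 0] FN: children F:{G}, N:{G} ∩→ {G}; cost 0
[col 0] EFLNR: children ELR:{A,C}, FN:{G} ∪→ {A,C,G}; cost 1
[col 0] EFLNRZ: children EFLNR:{A,C,G}, Z:{A} ∩→ {A}; cost 0
[col 1] EL: children E:{T}, L:{A} ∪→ {A,T}; cost 1
[col 1] ELR: children EL:{A,T}, R:{G} ∪→ {A,G,T}; cost 1
[col 1] FN: children F:{A}, N:{T} ∪→ {A,T}; cost 1
[col 1] EFLNR: children ELR:{A,G,T}, FN:{A,T} ∩→ {A,T}; cost 0
[col 1] EFLNRZ: children EFLNR:{A,T}, Z:{A} ∩→ {A}; cost 0
[col 2] EL: children E:{C}, L:{G} ∪→ {C,G}; cost 1
[col 2] ELR: children EL:{C,G}, R:{T} ∪→ {C,G,T}; cost 1
[col 2] FN: children F:{G}, N:{T} ∪→ {G,T}; cost 1
[col 2] EFLNR: children ELR:{C,G,T}, FN:{G,T} ∩→ {G,T}; cost 0
[col 2] EFLNRZ: children EFLNR:{G,T}, Z:{A} ∪→ {A,G,T}; cost 1
[col 3] EL: children E:{A}, L:{A} ∩→ {A}; cost 0
[col 3] ELR: children EL:{A}, R:{A} ∩→ {A}; cost 0
[col 3] FN: children F:{C}, N:{T} ∪→ {C,T}; cost 1
[col 3] EFLNR: children ELR:{A}, FN:{C,T} ∪→ {A,C,T}; cost 1
[col 3] EFLNRZ: children EFLNR:{A,C,T}, Z:{A} ∩→ {A}; cost 0
[col 4] EL: children E:{T}, L:{T} ∩→ {T}; cost 0
[col 4] ELR: children EL:{T}, R:{G} ∪→ {G,T}; cost 1
[col 4] FN: children F:{G}, N:{T} ∪→ {G,T}; cost 1
[col 4] EFLNR: children ELR:{G,T}, FN:{G,T} ∩→ {G,T}; cost 0
[col 4] EFLNRZ: children EFLNR:{G,T}, Z:{T} ∩→ {T}; cost 0
[col 5] EL: children E:{C}, L:{C} ∩→ {C}; cost 0
[col 5] ELR: children EL:{C}, R:{C} ∩→ {C}; cost 0
[col 5] FN: children F:{A}, N:{A} ∩→ {A}; cost 0
[col 5] EFLNR: children ELR:{C}, FN:{A} ∪→ {A,C}; cost 1
[col 5] EFLNRZ: children EFLNR:{A,C}, Z:{C} ∩→ {C}; cost 0
[col 6] EL: children E:{A}, L:{T} ∪→ {A,T}; cost 1
[col 6] ELR: children EL:{A,T}, R:{T} ∩→ {T}; cost 0
[col 6] FN: children F:{T}, N:{C} ∪→ {C,T}; cost 1
[col 6] EFLNR: children ELR:{T}, FN:{C,T} ∩→ {T}; cost 0
[col 6] EFLNRZ: children EFLNR:{T}, Z:{G} ∪→ {G,T}; cost 1
per-site changes: [2, 3, 4, 2, 2, 1, 3]; total = 17

17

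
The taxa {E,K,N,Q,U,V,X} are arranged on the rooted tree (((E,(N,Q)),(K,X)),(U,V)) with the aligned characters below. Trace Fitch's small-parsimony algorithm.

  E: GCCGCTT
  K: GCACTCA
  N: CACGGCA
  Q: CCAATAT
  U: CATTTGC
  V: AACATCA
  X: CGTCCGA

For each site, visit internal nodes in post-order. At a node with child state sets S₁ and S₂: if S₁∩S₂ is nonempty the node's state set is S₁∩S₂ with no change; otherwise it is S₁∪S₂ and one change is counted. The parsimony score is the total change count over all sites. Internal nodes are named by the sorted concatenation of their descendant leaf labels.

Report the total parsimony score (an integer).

24

NQ@0: {C} ∩ {C} = {C} (intersection, +0)
ENQ@0: {G} ∪ {C} = {C,G} (union, +1)
KX@0: {G} ∪ {C} = {C,G} (union, +1)
EKNQX@0: {C,G} ∩ {C,G} = {C,G} (intersection, +0)
UV@0: {C} ∪ {A} = {A,C} (union, +1)
EKNQUVX@0: {C,G} ∩ {A,C} = {C} (intersection, +0)
NQ@1: {A} ∪ {C} = {A,C} (union, +1)
ENQ@1: {C} ∩ {A,C} = {C} (intersection, +0)
KX@1: {C} ∪ {G} = {C,G} (union, +1)
EKNQX@1: {C} ∩ {C,G} = {C} (intersection, +0)
UV@1: {A} ∩ {A} = {A} (intersection, +0)
EKNQUVX@1: {C} ∪ {A} = {A,C} (union, +1)
NQ@2: {C} ∪ {A} = {A,C} (union, +1)
ENQ@2: {C} ∩ {A,C} = {C} (intersection, +0)
KX@2: {A} ∪ {T} = {A,T} (union, +1)
EKNQX@2: {C} ∪ {A,T} = {A,C,T} (union, +1)
UV@2: {T} ∪ {C} = {C,T} (union, +1)
EKNQUVX@2: {A,C,T} ∩ {C,T} = {C,T} (intersection, +0)
NQ@3: {G} ∪ {A} = {A,G} (union, +1)
ENQ@3: {G} ∩ {A,G} = {G} (intersection, +0)
KX@3: {C} ∩ {C} = {C} (intersection, +0)
EKNQX@3: {G} ∪ {C} = {C,G} (union, +1)
UV@3: {T} ∪ {A} = {A,T} (union, +1)
EKNQUVX@3: {C,G} ∪ {A,T} = {A,C,G,T} (union, +1)
NQ@4: {G} ∪ {T} = {G,T} (union, +1)
ENQ@4: {C} ∪ {G,T} = {C,G,T} (union, +1)
KX@4: {T} ∪ {C} = {C,T} (union, +1)
EKNQX@4: {C,G,T} ∩ {C,T} = {C,T} (intersection, +0)
UV@4: {T} ∩ {T} = {T} (intersection, +0)
EKNQUVX@4: {C,T} ∩ {T} = {T} (intersection, +0)
NQ@5: {C} ∪ {A} = {A,C} (union, +1)
ENQ@5: {T} ∪ {A,C} = {A,C,T} (union, +1)
KX@5: {C} ∪ {G} = {C,G} (union, +1)
EKNQX@5: {A,C,T} ∩ {C,G} = {C} (intersection, +0)
UV@5: {G} ∪ {C} = {C,G} (union, +1)
EKNQUVX@5: {C} ∩ {C,G} = {C} (intersection, +0)
NQ@6: {A} ∪ {T} = {A,T} (union, +1)
ENQ@6: {T} ∩ {A,T} = {T} (intersection, +0)
KX@6: {A} ∩ {A} = {A} (intersection, +0)
EKNQX@6: {T} ∪ {A} = {A,T} (union, +1)
UV@6: {C} ∪ {A} = {A,C} (union, +1)
EKNQUVX@6: {A,T} ∩ {A,C} = {A} (intersection, +0)
per-site changes: [3, 3, 4, 4, 3, 4, 3]; total = 24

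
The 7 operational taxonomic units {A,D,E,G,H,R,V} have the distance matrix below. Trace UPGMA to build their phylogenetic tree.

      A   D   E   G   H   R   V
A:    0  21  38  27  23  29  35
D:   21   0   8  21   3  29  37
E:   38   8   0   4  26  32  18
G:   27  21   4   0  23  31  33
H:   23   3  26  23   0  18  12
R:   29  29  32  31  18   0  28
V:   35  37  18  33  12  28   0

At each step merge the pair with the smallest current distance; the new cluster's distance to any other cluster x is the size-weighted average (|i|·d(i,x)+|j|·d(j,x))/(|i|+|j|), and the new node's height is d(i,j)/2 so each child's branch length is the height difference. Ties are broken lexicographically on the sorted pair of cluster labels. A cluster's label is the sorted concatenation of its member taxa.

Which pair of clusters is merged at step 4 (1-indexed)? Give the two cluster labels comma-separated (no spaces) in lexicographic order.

DEGH,V

step 1: merge (D,H) at d=3; branch lengths D→3/2, H→3/2; new cluster DH
  updated: d(A,DH)=22, d(DH,E)=17, d(DH,G)=22, d(DH,R)=47/2, d(DH,V)=49/2
step 2: merge (E,G) at d=4; branch lengths E→2, G→2; new cluster EG
  updated: d(A,EG)=65/2, d(DH,EG)=39/2, d(EG,R)=63/2, d(EG,V)=51/2
step 3: merge (DH,EG) at d=39/2; branch lengths DH→33/4, EG→31/4; new cluster DEGH
  updated: d(A,DEGH)=109/4, d(DEGH,R)=55/2, d(DEGH,V)=25
step 4: merge (DEGH,V) at d=25; branch lengths DEGH→11/4, V→25/2; new cluster DEGHV
  updated: d(A,DEGHV)=144/5, d(DEGHV,R)=138/5
step 5: merge (DEGHV,R) at d=138/5; branch lengths DEGHV→13/10, R→69/5; new cluster DEGHRV
  updated: d(A,DEGHRV)=173/6
step 6: merge (A,DEGHRV) at d=173/6; branch lengths A→173/12, DEGHRV→37/60; new cluster ADEGHRV
final tree: (A:173/12,((((D:3/2,H:3/2):33/4,(E:2,G:2):31/4):11/4,V:25/2):13/10,R:69/5):37/60)
total length: 4103/60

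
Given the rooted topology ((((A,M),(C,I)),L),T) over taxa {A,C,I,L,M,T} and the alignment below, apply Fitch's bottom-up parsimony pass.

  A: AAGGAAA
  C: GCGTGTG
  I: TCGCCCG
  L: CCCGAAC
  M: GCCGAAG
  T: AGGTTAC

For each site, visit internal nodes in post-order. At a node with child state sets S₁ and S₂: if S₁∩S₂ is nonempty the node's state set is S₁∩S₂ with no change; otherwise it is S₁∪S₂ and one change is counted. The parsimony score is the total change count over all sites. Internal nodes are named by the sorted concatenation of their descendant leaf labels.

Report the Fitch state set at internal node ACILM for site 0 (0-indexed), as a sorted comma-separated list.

C,G

AM@0: {A} ∪ {G} = {A,G} (union, +1)
CI@0: {G} ∪ {T} = {G,T} (union, +1)
ACIM@0: {A,G} ∩ {G,T} = {G} (intersection, +0)
ACILM@0: {G} ∪ {C} = {C,G} (union, +1)
ACILMT@0: {C,G} ∪ {A} = {A,C,G} (union, +1)
AM@1: {A} ∪ {C} = {A,C} (union, +1)
CI@1: {C} ∩ {C} = {C} (intersection, +0)
ACIM@1: {A,C} ∩ {C} = {C} (intersection, +0)
ACILM@1: {C} ∩ {C} = {C} (intersection, +0)
ACILMT@1: {C} ∪ {G} = {C,G} (union, +1)
AM@2: {G} ∪ {C} = {C,G} (union, +1)
CI@2: {G} ∩ {G} = {G} (intersection, +0)
ACIM@2: {C,G} ∩ {G} = {G} (intersection, +0)
ACILM@2: {G} ∪ {C} = {C,G} (union, +1)
ACILMT@2: {C,G} ∩ {G} = {G} (intersection, +0)
AM@3: {G} ∩ {G} = {G} (intersection, +0)
CI@3: {T} ∪ {C} = {C,T} (union, +1)
ACIM@3: {G} ∪ {C,T} = {C,G,T} (union, +1)
ACILM@3: {C,G,T} ∩ {G} = {G} (intersection, +0)
ACILMT@3: {G} ∪ {T} = {G,T} (union, +1)
AM@4: {A} ∩ {A} = {A} (intersection, +0)
CI@4: {G} ∪ {C} = {C,G} (union, +1)
ACIM@4: {A} ∪ {C,G} = {A,C,G} (union, +1)
ACILM@4: {A,C,G} ∩ {A} = {A} (intersection, +0)
ACILMT@4: {A} ∪ {T} = {A,T} (union, +1)
AM@5: {A} ∩ {A} = {A} (intersection, +0)
CI@5: {T} ∪ {C} = {C,T} (union, +1)
ACIM@5: {A} ∪ {C,T} = {A,C,T} (union, +1)
ACILM@5: {A,C,T} ∩ {A} = {A} (intersection, +0)
ACILMT@5: {A} ∩ {A} = {A} (intersection, +0)
AM@6: {A} ∪ {G} = {A,G} (union, +1)
CI@6: {G} ∩ {G} = {G} (intersection, +0)
ACIM@6: {A,G} ∩ {G} = {G} (intersection, +0)
ACILM@6: {G} ∪ {C} = {C,G} (union, +1)
ACILMT@6: {C,G} ∩ {C} = {C} (intersection, +0)
per-site changes: [4, 2, 2, 3, 3, 2, 2]; total = 18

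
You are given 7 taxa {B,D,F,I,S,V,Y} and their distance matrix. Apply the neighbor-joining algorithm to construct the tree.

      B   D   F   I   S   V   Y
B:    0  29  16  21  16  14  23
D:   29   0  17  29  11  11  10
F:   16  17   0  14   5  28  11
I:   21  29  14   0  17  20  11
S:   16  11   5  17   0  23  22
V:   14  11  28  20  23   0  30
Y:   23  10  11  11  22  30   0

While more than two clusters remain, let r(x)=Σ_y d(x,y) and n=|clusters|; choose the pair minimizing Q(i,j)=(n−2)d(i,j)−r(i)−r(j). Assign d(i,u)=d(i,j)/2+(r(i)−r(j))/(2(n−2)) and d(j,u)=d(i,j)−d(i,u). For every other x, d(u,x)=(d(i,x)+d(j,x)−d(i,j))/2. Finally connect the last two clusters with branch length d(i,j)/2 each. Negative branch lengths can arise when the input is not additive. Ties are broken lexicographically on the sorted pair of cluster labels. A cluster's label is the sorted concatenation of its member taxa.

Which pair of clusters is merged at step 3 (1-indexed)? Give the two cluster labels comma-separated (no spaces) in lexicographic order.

F,S

iteration 1: select D,V (d=11, Q=-178); attach at lengths (18/5, 37/5); label the merged cluster DV
  updated: d(B,DV)=16, d(DV,F)=17, d(DV,I)=19, d(DV,S)=23/2, d(DV,Y)=29/2
iteration 2: select I,Y (d=11, Q=-239/2); attach at lengths (89/16, 87/16); label the merged cluster IY
  updated: d(B,IY)=33/2, d(DV,IY)=45/4, d(F,IY)=7, d(IY,S)=14
iteration 3: select F,S (d=5, Q=-153/2); attach at lengths (9/4, 11/4); label the merged cluster FS
  updated: d(B,FS)=27/2, d(DV,FS)=47/4, d(FS,IY)=8
iteration 4: select B,DV (d=16, Q=-53); attach at lengths (39/4, 25/4); label the merged cluster BDV
  updated: d(BDV,FS)=37/8, d(BDV,IY)=47/8
iteration 5: select BDV,FS (d=37/8, Q=-37/2); attach at lengths (5/4, 27/8); label the merged cluster BDFSV
  updated: d(BDFSV,IY)=37/8
iteration 6: select BDFSV,IY (d=37/8); attach at lengths (37/16, 37/16); label the merged cluster BDFISVY
final tree: (((B:39/4,(D:18/5,V:37/5):25/4):5/4,(F:9/4,S:11/4):27/8):37/16,(I:89/16,Y:87/16):37/16)
total length: 209/4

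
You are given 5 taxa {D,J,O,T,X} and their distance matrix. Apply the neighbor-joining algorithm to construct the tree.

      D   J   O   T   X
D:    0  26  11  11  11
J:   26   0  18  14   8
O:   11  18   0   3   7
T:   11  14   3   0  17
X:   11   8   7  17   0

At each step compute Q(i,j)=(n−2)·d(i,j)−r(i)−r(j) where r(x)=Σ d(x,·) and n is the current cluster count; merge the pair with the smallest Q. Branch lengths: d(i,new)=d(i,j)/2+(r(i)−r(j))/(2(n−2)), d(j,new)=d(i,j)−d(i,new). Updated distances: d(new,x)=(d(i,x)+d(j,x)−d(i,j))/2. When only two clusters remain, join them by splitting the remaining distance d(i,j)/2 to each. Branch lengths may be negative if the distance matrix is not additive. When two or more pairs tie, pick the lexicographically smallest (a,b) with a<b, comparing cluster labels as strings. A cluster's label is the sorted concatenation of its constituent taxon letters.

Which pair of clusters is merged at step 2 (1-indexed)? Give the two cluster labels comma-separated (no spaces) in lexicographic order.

step 1: merge (J,X) at d=8, Q=-85; branch lengths J→47/6, X→1/6; new cluster JX
  updated: d(D,JX)=29/2, d(JX,O)=17/2, d(JX,T)=23/2
step 2: merge (D,JX) at d=29/2, Q=-42; branch lengths D→31/4, JX→27/4; new cluster DJX
  updated: d(DJX,O)=5/2, d(DJX,T)=4
step 3: merge (DJX,O) at d=5/2, Q=-19/2; branch lengths DJX→7/4, O→3/4; new cluster DJOX
  updated: d(DJOX,T)=9/4
step 4: merge (DJOX,T) at d=9/4; branch lengths DJOX→9/8, T→9/8; new cluster DJOTX
final tree: (((D:31/4,(J:47/6,X:1/6):27/4):7/4,O:3/4):9/8,T:9/8)
total length: 109/4

D,JX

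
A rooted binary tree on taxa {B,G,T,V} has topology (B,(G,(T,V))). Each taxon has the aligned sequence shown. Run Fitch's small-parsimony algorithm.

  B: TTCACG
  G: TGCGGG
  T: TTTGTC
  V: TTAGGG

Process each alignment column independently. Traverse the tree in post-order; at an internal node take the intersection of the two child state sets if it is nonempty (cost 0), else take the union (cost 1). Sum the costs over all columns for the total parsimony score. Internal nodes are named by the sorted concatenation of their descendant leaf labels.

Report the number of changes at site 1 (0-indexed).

1

TV@0: {T} ∩ {T} = {T} (intersection, +0)
GTV@0: {T} ∩ {T} = {T} (intersection, +0)
BGTV@0: {T} ∩ {T} = {T} (intersection, +0)
TV@1: {T} ∩ {T} = {T} (intersection, +0)
GTV@1: {G} ∪ {T} = {G,T} (union, +1)
BGTV@1: {T} ∩ {G,T} = {T} (intersection, +0)
TV@2: {T} ∪ {A} = {A,T} (union, +1)
GTV@2: {C} ∪ {A,T} = {A,C,T} (union, +1)
BGTV@2: {C} ∩ {A,C,T} = {C} (intersection, +0)
TV@3: {G} ∩ {G} = {G} (intersection, +0)
GTV@3: {G} ∩ {G} = {G} (intersection, +0)
BGTV@3: {A} ∪ {G} = {A,G} (union, +1)
TV@4: {T} ∪ {G} = {G,T} (union, +1)
GTV@4: {G} ∩ {G,T} = {G} (intersection, +0)
BGTV@4: {C} ∪ {G} = {C,G} (union, +1)
TV@5: {C} ∪ {G} = {C,G} (union, +1)
GTV@5: {G} ∩ {C,G} = {G} (intersection, +0)
BGTV@5: {G} ∩ {G} = {G} (intersection, +0)
per-site changes: [0, 1, 2, 1, 2, 1]; total = 7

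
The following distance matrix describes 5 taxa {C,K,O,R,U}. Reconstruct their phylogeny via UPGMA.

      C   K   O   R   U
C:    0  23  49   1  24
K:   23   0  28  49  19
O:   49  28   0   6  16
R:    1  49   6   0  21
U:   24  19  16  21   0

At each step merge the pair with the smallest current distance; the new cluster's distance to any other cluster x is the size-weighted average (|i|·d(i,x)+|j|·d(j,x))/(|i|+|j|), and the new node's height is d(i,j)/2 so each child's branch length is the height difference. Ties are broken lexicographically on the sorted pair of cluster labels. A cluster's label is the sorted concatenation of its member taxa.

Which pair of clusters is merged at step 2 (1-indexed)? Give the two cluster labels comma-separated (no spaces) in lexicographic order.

1. join C+R (d=1) ⇒ CR; edges |C|=1/2, |R|=1/2
  updated: d(CR,K)=36, d(CR,O)=55/2, d(CR,U)=45/2
2. join O+U (d=16) ⇒ OU; edges |O|=8, |U|=8
  updated: d(CR,OU)=25, d(K,OU)=47/2
3. join K+OU (d=47/2) ⇒ KOU; edges |K|=47/4, |OU|=15/4
  updated: d(CR,KOU)=86/3
4. join CR+KOU (d=86/3) ⇒ CKORU; edges |CR|=83/6, |KOU|=31/12
final tree: ((C:1/2,R:1/2):83/6,(K:47/4,(O:8,U:8):15/4):31/12)
total length: 587/12

O,U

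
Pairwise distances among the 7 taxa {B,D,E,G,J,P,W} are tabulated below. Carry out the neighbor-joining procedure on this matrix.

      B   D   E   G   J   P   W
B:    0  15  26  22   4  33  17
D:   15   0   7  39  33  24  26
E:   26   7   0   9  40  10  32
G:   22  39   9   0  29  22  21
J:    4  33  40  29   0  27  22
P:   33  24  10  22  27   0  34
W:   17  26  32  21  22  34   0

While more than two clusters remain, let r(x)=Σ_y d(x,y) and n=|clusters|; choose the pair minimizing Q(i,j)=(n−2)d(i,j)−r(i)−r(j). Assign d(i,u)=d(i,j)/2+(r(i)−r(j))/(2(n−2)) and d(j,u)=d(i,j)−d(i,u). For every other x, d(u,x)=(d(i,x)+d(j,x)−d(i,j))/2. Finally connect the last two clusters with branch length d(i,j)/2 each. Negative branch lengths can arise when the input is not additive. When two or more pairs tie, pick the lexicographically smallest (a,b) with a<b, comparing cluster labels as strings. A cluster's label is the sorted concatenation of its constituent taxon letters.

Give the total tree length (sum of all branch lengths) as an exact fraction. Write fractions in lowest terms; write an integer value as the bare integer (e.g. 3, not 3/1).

step 1: merge (B,J) at d=4, Q=-252; branch lengths B→-9/5, J→29/5; new cluster BJ
  updated: d(BJ,D)=22, d(BJ,E)=31, d(BJ,G)=47/2, d(BJ,P)=28, d(BJ,W)=35/2
step 2: merge (BJ,W) at d=35/2, Q=-365/2; branch lengths BJ→123/16, W→157/16; new cluster BJW
  updated: d(BJW,D)=61/4, d(BJW,E)=91/4, d(BJW,G)=27/2, d(BJW,P)=89/4
step 3: merge (BJW,G) at d=27/2, Q=-467/4; branch lengths BJW→41/8, G→67/8; new cluster BGJW
  updated: d(BGJW,D)=163/8, d(BGJW,E)=73/8, d(BGJW,P)=123/8
step 4: merge (BGJW,P) at d=123/8, Q=-127/2; branch lengths BGJW→105/16, P→141/16; new cluster BGJPW
  updated: d(BGJPW,D)=29/2, d(BGJPW,E)=15/8
step 5: merge (BGJPW,D) at d=29/2, Q=-187/8; branch lengths BGJPW→75/16, D→157/16; new cluster BDGJPW
  updated: d(BDGJPW,E)=-45/16
step 6: merge (BDGJPW,E) at d=-45/16; branch lengths BDGJPW→-45/32, E→-45/32; new cluster BDEGJPW
final tree: ((((((B:-9/5,J:29/5):123/16,W:157/16):41/8,G:67/8):105/16,P:141/16):75/16,D:157/16):-45/32,E:-45/32)
total length: 993/16

993/16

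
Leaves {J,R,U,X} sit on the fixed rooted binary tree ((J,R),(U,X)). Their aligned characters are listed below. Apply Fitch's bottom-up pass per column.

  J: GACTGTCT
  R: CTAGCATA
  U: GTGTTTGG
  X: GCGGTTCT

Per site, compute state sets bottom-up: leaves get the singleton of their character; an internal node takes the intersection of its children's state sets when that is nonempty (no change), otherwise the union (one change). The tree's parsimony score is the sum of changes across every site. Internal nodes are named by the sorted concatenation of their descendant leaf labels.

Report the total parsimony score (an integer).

site 0, node JR: J={G} ∪ R={C} → {C,G} (+1)
site 0, node UX: U={G} ∩ X={G} → {G} (+0)
site 0, node JRUX: JR={C,G} ∩ UX={G} → {G} (+0)
site 1, node JR: J={A} ∪ R={T} → {A,T} (+1)
site 1, node UX: U={T} ∪ X={C} → {C,T} (+1)
site 1, node JRUX: JR={A,T} ∩ UX={C,T} → {T} (+0)
site 2, node JR: J={C} ∪ R={A} → {A,C} (+1)
site 2, node UX: U={G} ∩ X={G} → {G} (+0)
site 2, node JRUX: JR={A,C} ∪ UX={G} → {A,C,G} (+1)
site 3, node JR: J={T} ∪ R={G} → {G,T} (+1)
site 3, node UX: U={T} ∪ X={G} → {G,T} (+1)
site 3, node JRUX: JR={G,T} ∩ UX={G,T} → {G,T} (+0)
site 4, node JR: J={G} ∪ R={C} → {C,G} (+1)
site 4, node UX: U={T} ∩ X={T} → {T} (+0)
site 4, node JRUX: JR={C,G} ∪ UX={T} → {C,G,T} (+1)
site 5, node JR: J={T} ∪ R={A} → {A,T} (+1)
site 5, node UX: U={T} ∩ X={T} → {T} (+0)
site 5, node JRUX: JR={A,T} ∩ UX={T} → {T} (+0)
site 6, node JR: J={C} ∪ R={T} → {C,T} (+1)
site 6, node UX: U={G} ∪ X={C} → {C,G} (+1)
site 6, node JRUX: JR={C,T} ∩ UX={C,G} → {C} (+0)
site 7, node JR: J={T} ∪ R={A} → {A,T} (+1)
site 7, node UX: U={G} ∪ X={T} → {G,T} (+1)
site 7, node JRUX: JR={A,T} ∩ UX={G,T} → {T} (+0)
per-site changes: [1, 2, 2, 2, 2, 1, 2, 2]; total = 14

14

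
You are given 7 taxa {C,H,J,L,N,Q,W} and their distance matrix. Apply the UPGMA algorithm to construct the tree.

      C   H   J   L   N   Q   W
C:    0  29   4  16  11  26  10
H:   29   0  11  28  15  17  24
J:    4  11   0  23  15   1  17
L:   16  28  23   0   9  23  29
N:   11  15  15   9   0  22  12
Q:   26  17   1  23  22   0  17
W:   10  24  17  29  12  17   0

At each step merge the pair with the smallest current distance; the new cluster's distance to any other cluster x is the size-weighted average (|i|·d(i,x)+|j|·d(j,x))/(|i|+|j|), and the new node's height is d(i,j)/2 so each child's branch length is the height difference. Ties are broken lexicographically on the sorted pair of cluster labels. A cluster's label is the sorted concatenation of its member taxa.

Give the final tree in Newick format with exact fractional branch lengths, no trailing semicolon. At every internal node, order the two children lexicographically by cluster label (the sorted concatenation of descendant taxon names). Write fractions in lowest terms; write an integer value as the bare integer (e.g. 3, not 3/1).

step 1: merge (J,Q) at d=1; branch lengths J→1/2, Q→1/2; new cluster JQ
  updated: d(C,JQ)=15, d(H,JQ)=14, d(JQ,L)=23, d(JQ,N)=37/2, d(JQ,W)=17
step 2: merge (L,N) at d=9; branch lengths L→9/2, N→9/2; new cluster LN
  updated: d(C,LN)=27/2, d(H,LN)=43/2, d(JQ,LN)=83/4, d(LN,W)=41/2
step 3: merge (C,W) at d=10; branch lengths C→5, W→5; new cluster CW
  updated: d(CW,H)=53/2, d(CW,JQ)=16, d(CW,LN)=17
step 4: merge (H,JQ) at d=14; branch lengths H→7, JQ→13/2; new cluster HJQ
  updated: d(CW,HJQ)=39/2, d(HJQ,LN)=21
step 5: merge (CW,LN) at d=17; branch lengths CW→7/2, LN→4; new cluster CLNW
  updated: d(CLNW,HJQ)=81/4
step 6: merge (CLNW,HJQ) at d=81/4; branch lengths CLNW→13/8, HJQ→25/8; new cluster CHJLNQW
final tree: (((C:5,W:5):7/2,(L:9/2,N:9/2):4):13/8,(H:7,(J:1/2,Q:1/2):13/2):25/8)
total length: 183/4

(((C:5,W:5):7/2,(L:9/2,N:9/2):4):13/8,(H:7,(J:1/2,Q:1/2):13/2):25/8)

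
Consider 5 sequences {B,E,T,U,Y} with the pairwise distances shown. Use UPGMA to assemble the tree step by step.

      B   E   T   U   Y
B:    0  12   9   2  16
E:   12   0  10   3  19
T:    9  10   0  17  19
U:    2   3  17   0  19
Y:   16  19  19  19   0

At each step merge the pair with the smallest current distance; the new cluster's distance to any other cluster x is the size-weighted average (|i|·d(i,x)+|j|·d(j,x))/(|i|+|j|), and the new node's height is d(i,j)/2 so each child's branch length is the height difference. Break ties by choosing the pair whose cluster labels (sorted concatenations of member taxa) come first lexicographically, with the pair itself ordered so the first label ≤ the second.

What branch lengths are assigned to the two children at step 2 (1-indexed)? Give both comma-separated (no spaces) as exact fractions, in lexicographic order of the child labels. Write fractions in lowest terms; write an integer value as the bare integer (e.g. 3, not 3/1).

11/4,15/4

1. join B+U (d=2) ⇒ BU; edges |B|=1, |U|=1
  updated: d(BU,E)=15/2, d(BU,T)=13, d(BU,Y)=35/2
2. join BU+E (d=15/2) ⇒ BEU; edges |BU|=11/4, |E|=15/4
  updated: d(BEU,T)=12, d(BEU,Y)=18
3. join BEU+T (d=12) ⇒ BETU; edges |BEU|=9/4, |T|=6
  updated: d(BETU,Y)=73/4
4. join BETU+Y (d=73/4) ⇒ BETUY; edges |BETU|=25/8, |Y|=73/8
final tree: ((((B:1,U:1):11/4,E:15/4):9/4,T:6):25/8,Y:73/8)
total length: 29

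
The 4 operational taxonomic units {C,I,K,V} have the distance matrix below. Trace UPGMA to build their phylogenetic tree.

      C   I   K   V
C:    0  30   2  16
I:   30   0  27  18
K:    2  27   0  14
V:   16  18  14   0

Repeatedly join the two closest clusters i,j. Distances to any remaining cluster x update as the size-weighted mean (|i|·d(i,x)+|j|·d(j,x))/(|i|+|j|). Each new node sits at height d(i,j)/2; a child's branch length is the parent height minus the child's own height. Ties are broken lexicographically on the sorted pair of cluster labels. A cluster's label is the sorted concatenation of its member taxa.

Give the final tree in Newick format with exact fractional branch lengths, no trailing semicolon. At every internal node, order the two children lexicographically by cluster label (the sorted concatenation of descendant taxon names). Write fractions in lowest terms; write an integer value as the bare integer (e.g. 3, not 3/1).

1. join C+K (d=2) ⇒ CK; edges |C|=1, |K|=1
  updated: d(CK,I)=57/2, d(CK,V)=15
2. join CK+V (d=15) ⇒ CKV; edges |CK|=13/2, |V|=15/2
  updated: d(CKV,I)=25
3. join CKV+I (d=25) ⇒ CIKV; edges |CKV|=5, |I|=25/2
final tree: (((C:1,K:1):13/2,V:15/2):5,I:25/2)
total length: 67/2

(((C:1,K:1):13/2,V:15/2):5,I:25/2)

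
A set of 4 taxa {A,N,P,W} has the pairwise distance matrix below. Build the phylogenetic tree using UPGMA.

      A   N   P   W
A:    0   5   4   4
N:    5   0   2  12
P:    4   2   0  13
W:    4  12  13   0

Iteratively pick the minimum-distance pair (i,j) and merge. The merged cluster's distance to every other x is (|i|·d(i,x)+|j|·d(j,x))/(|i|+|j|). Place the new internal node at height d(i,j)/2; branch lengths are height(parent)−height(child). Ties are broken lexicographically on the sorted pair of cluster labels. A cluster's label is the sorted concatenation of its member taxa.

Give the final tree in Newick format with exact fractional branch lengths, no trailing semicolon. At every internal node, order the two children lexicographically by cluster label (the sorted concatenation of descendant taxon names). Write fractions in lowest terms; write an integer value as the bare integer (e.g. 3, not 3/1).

step 1: merge (N,P) at d=2; branch lengths N→1, P→1; new cluster NP
  updated: d(A,NP)=9/2, d(NP,W)=25/2
step 2: merge (A,W) at d=4; branch lengths A→2, W→2; new cluster AW
  updated: d(AW,NP)=17/2
step 3: merge (AW,NP) at d=17/2; branch lengths AW→9/4, NP→13/4; new cluster ANPW
final tree: ((A:2,W:2):9/4,(N:1,P:1):13/4)
total length: 23/2

((A:2,W:2):9/4,(N:1,P:1):13/4)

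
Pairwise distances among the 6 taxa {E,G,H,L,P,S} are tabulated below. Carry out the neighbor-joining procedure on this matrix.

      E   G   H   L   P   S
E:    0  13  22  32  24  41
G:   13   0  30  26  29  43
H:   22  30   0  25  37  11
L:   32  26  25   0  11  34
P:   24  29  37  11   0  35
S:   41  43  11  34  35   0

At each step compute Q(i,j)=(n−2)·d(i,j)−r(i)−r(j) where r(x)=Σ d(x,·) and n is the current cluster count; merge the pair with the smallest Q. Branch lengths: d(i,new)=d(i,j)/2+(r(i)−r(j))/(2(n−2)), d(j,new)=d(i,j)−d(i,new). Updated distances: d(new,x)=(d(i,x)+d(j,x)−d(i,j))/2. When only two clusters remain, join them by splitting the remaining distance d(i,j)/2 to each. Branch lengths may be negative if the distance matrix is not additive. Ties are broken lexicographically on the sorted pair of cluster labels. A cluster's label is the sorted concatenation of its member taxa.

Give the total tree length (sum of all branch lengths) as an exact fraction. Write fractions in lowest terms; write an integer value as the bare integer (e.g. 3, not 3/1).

iteration 1: select H,S (d=11, Q=-245); attach at lengths (5/8, 83/8); label the merged cluster HS
  updated: d(E,HS)=26, d(G,HS)=31, d(HS,L)=24, d(HS,P)=61/2
iteration 2: select E,G (d=13, Q=-155); attach at lengths (35/6, 43/6); label the merged cluster EG
  updated: d(EG,HS)=22, d(EG,L)=45/2, d(EG,P)=20
iteration 3: select EG,HS (d=22, Q=-97); attach at lengths (8, 14); label the merged cluster EGHS
  updated: d(EGHS,L)=49/4, d(EGHS,P)=57/4
iteration 4: select EGHS,L (d=49/4, Q=-75/2); attach at lengths (31/4, 9/2); label the merged cluster EGHLS
  updated: d(EGHLS,P)=13/2
iteration 5: select EGHLS,P (d=13/2); attach at lengths (13/4, 13/4); label the merged cluster EGHLPS
final tree: ((((E:35/6,G:43/6):8,(H:5/8,S:83/8):14):31/4,L:9/2):13/4,P:13/4)
total length: 259/4

259/4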